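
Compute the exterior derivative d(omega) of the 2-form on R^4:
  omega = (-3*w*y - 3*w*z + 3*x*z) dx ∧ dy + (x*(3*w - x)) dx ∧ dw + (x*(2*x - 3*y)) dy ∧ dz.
d(omega) = (-3*w + 7*x - 3*y) dx ∧ dy ∧ dz + (-3*y - 3*z) dx ∧ dy ∧ dw

For a 2-form omega = sum_{i<j} g_{ij} dx_i ∧ dx_j, the exterior derivative is
  d(omega) = sum_{i<j} d(g_{ij}) ∧ dx_i ∧ dx_j = sum_{i<j, k} (∂g_{ij}/∂x_k) dx_k ∧ dx_i ∧ dx_j.
Expand each term, using dx_k ∧ dx_i ∧ dx_j = sgn(permutation) dx_{(a)} ∧ dx_{(b)} ∧ dx_{(c)} with (a < b < c) sorted:
  d(-3*w*y - 3*w*z + 3*x*z) includes (∂/∂z)(-3*w*y - 3*w*z + 3*x*z) dz = (-3*w + 3*x) dz, which multiplied by dx ∧ dy gives (-3*w + 3*x) dx ∧ dy ∧ dz
  d(-3*w*y - 3*w*z + 3*x*z) includes (∂/∂w)(-3*w*y - 3*w*z + 3*x*z) dw = (-3*y - 3*z) dw, which multiplied by dx ∧ dy gives (-3*y - 3*z) dx ∧ dy ∧ dw
  d(x*(2*x - 3*y)) includes (∂/∂x)(x*(2*x - 3*y)) dx = (4*x - 3*y) dx, which multiplied by dy ∧ dz gives (4*x - 3*y) dx ∧ dy ∧ dz
Collecting like 3-forms: d(omega) = (-3*w + 7*x - 3*y) dx ∧ dy ∧ dz + (-3*y - 3*z) dx ∧ dy ∧ dw.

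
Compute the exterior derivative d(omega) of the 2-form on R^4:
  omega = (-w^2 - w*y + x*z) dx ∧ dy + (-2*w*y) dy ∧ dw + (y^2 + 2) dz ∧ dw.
d(omega) = (x) dx ∧ dy ∧ dz + (-2*w - y) dx ∧ dy ∧ dw + (2*y) dy ∧ dz ∧ dw

For a 2-form omega = sum_{i<j} g_{ij} dx_i ∧ dx_j, the exterior derivative is
  d(omega) = sum_{i<j} d(g_{ij}) ∧ dx_i ∧ dx_j = sum_{i<j, k} (∂g_{ij}/∂x_k) dx_k ∧ dx_i ∧ dx_j.
Expand each term, using dx_k ∧ dx_i ∧ dx_j = sgn(permutation) dx_{(a)} ∧ dx_{(b)} ∧ dx_{(c)} with (a < b < c) sorted:
  d(-w^2 - w*y + x*z) includes (∂/∂z)(-w^2 - w*y + x*z) dz = (x) dz, which multiplied by dx ∧ dy gives (x) dx ∧ dy ∧ dz
  d(-w^2 - w*y + x*z) includes (∂/∂w)(-w^2 - w*y + x*z) dw = (-2*w - y) dw, which multiplied by dx ∧ dy gives (-2*w - y) dx ∧ dy ∧ dw
  d(y^2 + 2) includes (∂/∂y)(y^2 + 2) dy = (2*y) dy, which multiplied by dz ∧ dw gives (2*y) dy ∧ dz ∧ dw
Collecting like 3-forms: d(omega) = (x) dx ∧ dy ∧ dz + (-2*w - y) dx ∧ dy ∧ dw + (2*y) dy ∧ dz ∧ dw.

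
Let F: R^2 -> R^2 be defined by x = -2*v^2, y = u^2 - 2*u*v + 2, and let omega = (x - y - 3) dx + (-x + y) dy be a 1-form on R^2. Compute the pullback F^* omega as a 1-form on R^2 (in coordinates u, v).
F^* omega = (2*u^3 - 6*u^2*v + 8*u*v^2 + 4*u - 4*v^3 - 4*v) du + (-2*u^3 + 8*u^2*v - 12*u*v^2 - 4*u + 8*v^3 + 20*v) dv

Using F^*(f dg) = (f ∘ F) d(g ∘ F), substitute each coordinate x_i by F_i(u, v) in f_i, and replace dx_i by d F_i = (∂F_i/∂u) du + (∂F_i/∂v) dv.
  For the x component: f_1(F) = -u^2 + 2*u*v - 2*v^2 - 5; d F_1 = (0) du + (-4*v) dv
  For the y component: f_2(F) = u^2 - 2*u*v + 2*v^2 + 2; d F_2 = (2*u - 2*v) du + (-2*u) dv
Combining and collecting du, dv coefficients:
  coeff of du: 2*u^3 - 6*u^2*v + 8*u*v^2 + 4*u - 4*v^3 - 4*v
  coeff of dv: -2*u^3 + 8*u^2*v - 12*u*v^2 - 4*u + 8*v^3 + 20*v
F^* omega = (2*u^3 - 6*u^2*v + 8*u*v^2 + 4*u - 4*v^3 - 4*v) du + (-2*u^3 + 8*u^2*v - 12*u*v^2 - 4*u + 8*v^3 + 20*v) dv.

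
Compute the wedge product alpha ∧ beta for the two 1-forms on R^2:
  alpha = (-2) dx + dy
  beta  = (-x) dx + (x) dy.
alpha ∧ beta = (-x) dx ∧ dy

Distribute the wedge, using dx_i ∧ dx_j = -dx_j ∧ dx_i and dx_i ∧ dx_i = 0. For each pair (i, j) with i < j, the coefficient of dx_i ∧ dx_j in alpha ∧ beta is (alpha_i * beta_j - alpha_j * beta_i). Collecting: alpha ∧ beta = (-x) dx ∧ dy.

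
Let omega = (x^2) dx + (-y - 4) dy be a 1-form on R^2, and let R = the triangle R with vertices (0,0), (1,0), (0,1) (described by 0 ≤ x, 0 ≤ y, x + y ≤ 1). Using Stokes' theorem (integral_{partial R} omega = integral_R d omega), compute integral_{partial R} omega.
integral_(partial R) omega = 0

Stokes: integral_partial_R omega = integral_R d omega with d omega = (∂Q/∂x - ∂P/∂y) dx ∧ dy.
  ∂Q/∂x = 0
  ∂P/∂y = 0
  integrand = ∂Q/∂x - ∂P/∂y = 0.
Integrating over R: integral_0^1 integral_0^{1-x} (0) dy dx = 0.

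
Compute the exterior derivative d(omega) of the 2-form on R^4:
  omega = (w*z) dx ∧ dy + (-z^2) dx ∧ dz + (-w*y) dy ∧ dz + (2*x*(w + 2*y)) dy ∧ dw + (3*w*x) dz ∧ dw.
d(omega) = (w) dx ∧ dy ∧ dz + (2*w + 4*y + z) dx ∧ dy ∧ dw + (-y) dy ∧ dz ∧ dw + (3*w) dx ∧ dz ∧ dw

For a 2-form omega = sum_{i<j} g_{ij} dx_i ∧ dx_j, the exterior derivative is
  d(omega) = sum_{i<j} d(g_{ij}) ∧ dx_i ∧ dx_j = sum_{i<j, k} (∂g_{ij}/∂x_k) dx_k ∧ dx_i ∧ dx_j.
Expand each term, using dx_k ∧ dx_i ∧ dx_j = sgn(permutation) dx_{(a)} ∧ dx_{(b)} ∧ dx_{(c)} with (a < b < c) sorted:
  d(w*z) includes (∂/∂z)(w*z) dz = (w) dz, which multiplied by dx ∧ dy gives (w) dx ∧ dy ∧ dz
  d(w*z) includes (∂/∂w)(w*z) dw = (z) dw, which multiplied by dx ∧ dy gives (z) dx ∧ dy ∧ dw
  d(-w*y) includes (∂/∂w)(-w*y) dw = (-y) dw, which multiplied by dy ∧ dz gives (-y) dy ∧ dz ∧ dw
  d(2*x*(w + 2*y)) includes (∂/∂x)(2*x*(w + 2*y)) dx = (2*w + 4*y) dx, which multiplied by dy ∧ dw gives (2*w + 4*y) dx ∧ dy ∧ dw
  d(3*w*x) includes (∂/∂x)(3*w*x) dx = (3*w) dx, which multiplied by dz ∧ dw gives (3*w) dx ∧ dz ∧ dw
Collecting like 3-forms: d(omega) = (w) dx ∧ dy ∧ dz + (2*w + 4*y + z) dx ∧ dy ∧ dw + (-y) dy ∧ dz ∧ dw + (3*w) dx ∧ dz ∧ dw.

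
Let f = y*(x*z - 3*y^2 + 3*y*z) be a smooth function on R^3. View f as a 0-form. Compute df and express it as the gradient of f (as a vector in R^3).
df = (y*z) dx + (x*z - 9*y^2 + 6*y*z) dy + (y*(x + 3*y)) dz; grad f = (y*z, x*z - 9*y^2 + 6*y*z, y*(x + 3*y))

For a 0-form f, d f = (∂f/∂x) dx + (∂f/∂y) dy + (∂f/∂z) dz. The components of the vector representation are exactly the entries of grad f in Cartesian coordinates:
  ∂f/∂x = y*z
  ∂f/∂y = x*z - 9*y^2 + 6*y*z
  ∂f/∂z = y*(x + 3*y).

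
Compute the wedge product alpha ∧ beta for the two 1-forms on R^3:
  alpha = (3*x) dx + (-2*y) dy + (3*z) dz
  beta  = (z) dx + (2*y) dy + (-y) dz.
alpha ∧ beta = (2*y*(3*x + z)) dx ∧ dy + (-3*x*y - 3*z^2) dx ∧ dz + (2*y*(y - 3*z)) dy ∧ dz

Distribute the wedge, using dx_i ∧ dx_j = -dx_j ∧ dx_i and dx_i ∧ dx_i = 0. For each pair (i, j) with i < j, the coefficient of dx_i ∧ dx_j in alpha ∧ beta is (alpha_i * beta_j - alpha_j * beta_i). Collecting: alpha ∧ beta = (2*y*(3*x + z)) dx ∧ dy + (-3*x*y - 3*z^2) dx ∧ dz + (2*y*(y - 3*z)) dy ∧ dz.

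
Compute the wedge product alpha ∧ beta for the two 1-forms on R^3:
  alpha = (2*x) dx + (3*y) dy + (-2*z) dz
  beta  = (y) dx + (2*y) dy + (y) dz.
alpha ∧ beta = (y*(4*x - 3*y)) dx ∧ dy + (2*y*(x + z)) dx ∧ dz + (y*(3*y + 4*z)) dy ∧ dz

Distribute the wedge, using dx_i ∧ dx_j = -dx_j ∧ dx_i and dx_i ∧ dx_i = 0. For each pair (i, j) with i < j, the coefficient of dx_i ∧ dx_j in alpha ∧ beta is (alpha_i * beta_j - alpha_j * beta_i). Collecting: alpha ∧ beta = (y*(4*x - 3*y)) dx ∧ dy + (2*y*(x + z)) dx ∧ dz + (y*(3*y + 4*z)) dy ∧ dz.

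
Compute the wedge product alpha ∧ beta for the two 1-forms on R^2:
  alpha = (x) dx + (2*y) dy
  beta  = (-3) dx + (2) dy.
alpha ∧ beta = (2*x + 6*y) dx ∧ dy

Distribute the wedge, using dx_i ∧ dx_j = -dx_j ∧ dx_i and dx_i ∧ dx_i = 0. For each pair (i, j) with i < j, the coefficient of dx_i ∧ dx_j in alpha ∧ beta is (alpha_i * beta_j - alpha_j * beta_i). Collecting: alpha ∧ beta = (2*x + 6*y) dx ∧ dy.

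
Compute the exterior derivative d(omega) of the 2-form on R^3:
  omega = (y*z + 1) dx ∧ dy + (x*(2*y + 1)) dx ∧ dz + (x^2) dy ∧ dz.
d(omega) = (y) dx ∧ dy ∧ dz

For a 2-form omega = sum_{i<j} g_{ij} dx_i ∧ dx_j, the exterior derivative is
  d(omega) = sum_{i<j} d(g_{ij}) ∧ dx_i ∧ dx_j = sum_{i<j, k} (∂g_{ij}/∂x_k) dx_k ∧ dx_i ∧ dx_j.
Expand each term, using dx_k ∧ dx_i ∧ dx_j = sgn(permutation) dx_{(a)} ∧ dx_{(b)} ∧ dx_{(c)} with (a < b < c) sorted:
  d(y*z + 1) includes (∂/∂z)(y*z + 1) dz = (y) dz, which multiplied by dx ∧ dy gives (y) dx ∧ dy ∧ dz
  d(x*(2*y + 1)) includes (∂/∂y)(x*(2*y + 1)) dy = (2*x) dy, which multiplied by dx ∧ dz gives (-2*x) dx ∧ dy ∧ dz
  d(x^2) includes (∂/∂x)(x^2) dx = (2*x) dx, which multiplied by dy ∧ dz gives (2*x) dx ∧ dy ∧ dz
Collecting like 3-forms: d(omega) = (y) dx ∧ dy ∧ dz.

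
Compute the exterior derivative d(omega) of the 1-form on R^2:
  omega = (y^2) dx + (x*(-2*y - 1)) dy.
d(omega) = (-4*y - 1) dx ∧ dy

For a 1-form omega = sum_i f_i dx_i, the exterior derivative is
  d(omega) = sum_{i < j} (∂f_j/∂x_i - ∂f_i/∂x_j) dx_i ∧ dx_j.
  coefficient of dx ∧ dy: ∂f_2/∂x - ∂f_1/∂y = ∂(x*(-2*y - 1))/∂x - ∂(y^2)/∂y = -4*y - 1
Assembling: d(omega) = (-4*y - 1) dx ∧ dy.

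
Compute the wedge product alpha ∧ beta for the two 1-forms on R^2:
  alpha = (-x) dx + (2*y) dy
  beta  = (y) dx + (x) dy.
alpha ∧ beta = (-x^2 - 2*y^2) dx ∧ dy

Distribute the wedge, using dx_i ∧ dx_j = -dx_j ∧ dx_i and dx_i ∧ dx_i = 0. For each pair (i, j) with i < j, the coefficient of dx_i ∧ dx_j in alpha ∧ beta is (alpha_i * beta_j - alpha_j * beta_i). Collecting: alpha ∧ beta = (-x^2 - 2*y^2) dx ∧ dy.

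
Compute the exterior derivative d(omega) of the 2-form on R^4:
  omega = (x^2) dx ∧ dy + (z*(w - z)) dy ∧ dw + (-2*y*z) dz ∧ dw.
d(omega) = (-w) dy ∧ dz ∧ dw

For a 2-form omega = sum_{i<j} g_{ij} dx_i ∧ dx_j, the exterior derivative is
  d(omega) = sum_{i<j} d(g_{ij}) ∧ dx_i ∧ dx_j = sum_{i<j, k} (∂g_{ij}/∂x_k) dx_k ∧ dx_i ∧ dx_j.
Expand each term, using dx_k ∧ dx_i ∧ dx_j = sgn(permutation) dx_{(a)} ∧ dx_{(b)} ∧ dx_{(c)} with (a < b < c) sorted:
  d(z*(w - z)) includes (∂/∂z)(z*(w - z)) dz = (w - 2*z) dz, which multiplied by dy ∧ dw gives (-w + 2*z) dy ∧ dz ∧ dw
  d(-2*y*z) includes (∂/∂y)(-2*y*z) dy = (-2*z) dy, which multiplied by dz ∧ dw gives (-2*z) dy ∧ dz ∧ dw
Collecting like 3-forms: d(omega) = (-w) dy ∧ dz ∧ dw.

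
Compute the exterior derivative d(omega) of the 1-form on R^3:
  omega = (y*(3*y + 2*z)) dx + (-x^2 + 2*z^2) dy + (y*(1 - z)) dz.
d(omega) = (-2*x - 6*y - 2*z) dx ∧ dy + (-2*y) dx ∧ dz + (1 - 5*z) dy ∧ dz

For a 1-form omega = sum_i f_i dx_i, the exterior derivative is
  d(omega) = sum_{i < j} (∂f_j/∂x_i - ∂f_i/∂x_j) dx_i ∧ dx_j.
  coefficient of dx ∧ dy: ∂f_2/∂x - ∂f_1/∂y = ∂(-x^2 + 2*z^2)/∂x - ∂(y*(3*y + 2*z))/∂y = -2*x - 6*y - 2*z
  coefficient of dx ∧ dz: ∂f_3/∂x - ∂f_1/∂z = ∂(y*(1 - z))/∂x - ∂(y*(3*y + 2*z))/∂z = -2*y
  coefficient of dy ∧ dz: ∂f_3/∂y - ∂f_2/∂z = ∂(y*(1 - z))/∂y - ∂(-x^2 + 2*z^2)/∂z = 1 - 5*z
Assembling: d(omega) = (-2*x - 6*y - 2*z) dx ∧ dy + (-2*y) dx ∧ dz + (1 - 5*z) dy ∧ dz.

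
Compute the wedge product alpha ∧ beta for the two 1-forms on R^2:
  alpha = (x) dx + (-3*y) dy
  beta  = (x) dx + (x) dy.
alpha ∧ beta = (x*(x + 3*y)) dx ∧ dy

Distribute the wedge, using dx_i ∧ dx_j = -dx_j ∧ dx_i and dx_i ∧ dx_i = 0. For each pair (i, j) with i < j, the coefficient of dx_i ∧ dx_j in alpha ∧ beta is (alpha_i * beta_j - alpha_j * beta_i). Collecting: alpha ∧ beta = (x*(x + 3*y)) dx ∧ dy.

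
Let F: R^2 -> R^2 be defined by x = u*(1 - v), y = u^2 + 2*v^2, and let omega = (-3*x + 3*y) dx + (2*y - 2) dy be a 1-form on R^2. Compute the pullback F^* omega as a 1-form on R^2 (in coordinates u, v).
F^* omega = (4*u^3 - 3*u^2*v + 3*u^2 + 5*u*v^2 + 6*u*v - 7*u - 6*v^3 + 6*v^2) du + (-3*u^3 + 5*u^2*v + 3*u^2 - 6*u*v^2 + 16*v^3 - 8*v) dv

Using F^*(f dg) = (f ∘ F) d(g ∘ F), substitute each coordinate x_i by F_i(u, v) in f_i, and replace dx_i by d F_i = (∂F_i/∂u) du + (∂F_i/∂v) dv.
  For the x component: f_1(F) = 3*u^2 + 3*u*v - 3*u + 6*v^2; d F_1 = (1 - v) du + (-u) dv
  For the y component: f_2(F) = 2*u^2 + 4*v^2 - 2; d F_2 = (2*u) du + (4*v) dv
Combining and collecting du, dv coefficients:
  coeff of du: 4*u^3 - 3*u^2*v + 3*u^2 + 5*u*v^2 + 6*u*v - 7*u - 6*v^3 + 6*v^2
  coeff of dv: -3*u^3 + 5*u^2*v + 3*u^2 - 6*u*v^2 + 16*v^3 - 8*v
F^* omega = (4*u^3 - 3*u^2*v + 3*u^2 + 5*u*v^2 + 6*u*v - 7*u - 6*v^3 + 6*v^2) du + (-3*u^3 + 5*u^2*v + 3*u^2 - 6*u*v^2 + 16*v^3 - 8*v) dv.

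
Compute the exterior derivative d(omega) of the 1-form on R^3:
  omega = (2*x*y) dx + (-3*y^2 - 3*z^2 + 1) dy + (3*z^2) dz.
d(omega) = (-2*x) dx ∧ dy + (6*z) dy ∧ dz

For a 1-form omega = sum_i f_i dx_i, the exterior derivative is
  d(omega) = sum_{i < j} (∂f_j/∂x_i - ∂f_i/∂x_j) dx_i ∧ dx_j.
  coefficient of dx ∧ dy: ∂f_2/∂x - ∂f_1/∂y = ∂(-3*y^2 - 3*z^2 + 1)/∂x - ∂(2*x*y)/∂y = -2*x
  coefficient of dy ∧ dz: ∂f_3/∂y - ∂f_2/∂z = ∂(3*z^2)/∂y - ∂(-3*y^2 - 3*z^2 + 1)/∂z = 6*z
Assembling: d(omega) = (-2*x) dx ∧ dy + (6*z) dy ∧ dz.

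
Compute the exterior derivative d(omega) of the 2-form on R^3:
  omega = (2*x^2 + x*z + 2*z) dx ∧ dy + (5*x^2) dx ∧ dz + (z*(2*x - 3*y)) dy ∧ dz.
d(omega) = (x + 2*z + 2) dx ∧ dy ∧ dz

For a 2-form omega = sum_{i<j} g_{ij} dx_i ∧ dx_j, the exterior derivative is
  d(omega) = sum_{i<j} d(g_{ij}) ∧ dx_i ∧ dx_j = sum_{i<j, k} (∂g_{ij}/∂x_k) dx_k ∧ dx_i ∧ dx_j.
Expand each term, using dx_k ∧ dx_i ∧ dx_j = sgn(permutation) dx_{(a)} ∧ dx_{(b)} ∧ dx_{(c)} with (a < b < c) sorted:
  d(2*x^2 + x*z + 2*z) includes (∂/∂z)(2*x^2 + x*z + 2*z) dz = (x + 2) dz, which multiplied by dx ∧ dy gives (x + 2) dx ∧ dy ∧ dz
  d(z*(2*x - 3*y)) includes (∂/∂x)(z*(2*x - 3*y)) dx = (2*z) dx, which multiplied by dy ∧ dz gives (2*z) dx ∧ dy ∧ dz
Collecting like 3-forms: d(omega) = (x + 2*z + 2) dx ∧ dy ∧ dz.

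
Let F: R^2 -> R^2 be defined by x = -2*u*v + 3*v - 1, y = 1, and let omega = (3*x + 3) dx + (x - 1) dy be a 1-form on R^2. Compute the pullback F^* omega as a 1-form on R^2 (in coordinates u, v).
F^* omega = (v^2*(12*u - 18)) du + (3*v*(4*u^2 - 12*u + 9)) dv

Using F^*(f dg) = (f ∘ F) d(g ∘ F), substitute each coordinate x_i by F_i(u, v) in f_i, and replace dx_i by d F_i = (∂F_i/∂u) du + (∂F_i/∂v) dv.
  For the x component: f_1(F) = 3*v*(3 - 2*u); d F_1 = (-2*v) du + (3 - 2*u) dv
  For the y component: f_2(F) = -2*u*v + 3*v - 2; d F_2 = (0) du + (0) dv
Combining and collecting du, dv coefficients:
  coeff of du: v^2*(12*u - 18)
  coeff of dv: 3*v*(4*u^2 - 12*u + 9)
F^* omega = (v^2*(12*u - 18)) du + (3*v*(4*u^2 - 12*u + 9)) dv.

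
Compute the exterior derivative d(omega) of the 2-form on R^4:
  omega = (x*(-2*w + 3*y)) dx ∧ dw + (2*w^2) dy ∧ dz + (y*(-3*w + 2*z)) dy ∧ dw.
d(omega) = (-3*x) dx ∧ dy ∧ dw + (4*w - 2*y) dy ∧ dz ∧ dw

For a 2-form omega = sum_{i<j} g_{ij} dx_i ∧ dx_j, the exterior derivative is
  d(omega) = sum_{i<j} d(g_{ij}) ∧ dx_i ∧ dx_j = sum_{i<j, k} (∂g_{ij}/∂x_k) dx_k ∧ dx_i ∧ dx_j.
Expand each term, using dx_k ∧ dx_i ∧ dx_j = sgn(permutation) dx_{(a)} ∧ dx_{(b)} ∧ dx_{(c)} with (a < b < c) sorted:
  d(x*(-2*w + 3*y)) includes (∂/∂y)(x*(-2*w + 3*y)) dy = (3*x) dy, which multiplied by dx ∧ dw gives (-3*x) dx ∧ dy ∧ dw
  d(2*w^2) includes (∂/∂w)(2*w^2) dw = (4*w) dw, which multiplied by dy ∧ dz gives (4*w) dy ∧ dz ∧ dw
  d(y*(-3*w + 2*z)) includes (∂/∂z)(y*(-3*w + 2*z)) dz = (2*y) dz, which multiplied by dy ∧ dw gives (-2*y) dy ∧ dz ∧ dw
Collecting like 3-forms: d(omega) = (-3*x) dx ∧ dy ∧ dw + (4*w - 2*y) dy ∧ dz ∧ dw.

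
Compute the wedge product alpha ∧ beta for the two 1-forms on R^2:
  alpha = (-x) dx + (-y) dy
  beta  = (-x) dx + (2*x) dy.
alpha ∧ beta = (-x*(2*x + y)) dx ∧ dy

Distribute the wedge, using dx_i ∧ dx_j = -dx_j ∧ dx_i and dx_i ∧ dx_i = 0. For each pair (i, j) with i < j, the coefficient of dx_i ∧ dx_j in alpha ∧ beta is (alpha_i * beta_j - alpha_j * beta_i). Collecting: alpha ∧ beta = (-x*(2*x + y)) dx ∧ dy.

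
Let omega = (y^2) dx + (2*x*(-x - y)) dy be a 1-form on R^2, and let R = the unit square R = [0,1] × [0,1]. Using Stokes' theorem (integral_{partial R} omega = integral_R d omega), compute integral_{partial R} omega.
integral_(partial R) omega = -4

Stokes: integral_partial_R omega = integral_R d omega with d omega = (∂Q/∂x - ∂P/∂y) dx ∧ dy.
  ∂Q/∂x = -4*x - 2*y
  ∂P/∂y = 2*y
  integrand = ∂Q/∂x - ∂P/∂y = -4*x - 4*y.
Integrating over R: integral_0^1 integral_0^1 (-4*x - 4*y) dx dy = -4.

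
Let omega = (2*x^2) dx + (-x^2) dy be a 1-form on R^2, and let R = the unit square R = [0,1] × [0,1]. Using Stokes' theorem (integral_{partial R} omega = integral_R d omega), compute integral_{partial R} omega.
integral_(partial R) omega = -1

Stokes: integral_partial_R omega = integral_R d omega with d omega = (∂Q/∂x - ∂P/∂y) dx ∧ dy.
  ∂Q/∂x = -2*x
  ∂P/∂y = 0
  integrand = ∂Q/∂x - ∂P/∂y = -2*x.
Integrating over R: integral_0^1 integral_0^1 (-2*x) dx dy = -1.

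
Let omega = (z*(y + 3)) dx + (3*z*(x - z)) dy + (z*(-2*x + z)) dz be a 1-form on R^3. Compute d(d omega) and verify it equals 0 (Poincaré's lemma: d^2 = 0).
d(d omega) = 0

Step 1: d omega = sum_{i<j} (∂f_j/∂x_i - ∂f_i/∂x_j) dx_i ∧ dx_j:
  coeff of dx ∧ dy: 2*z
  coeff of dx ∧ dz: -y - 2*z - 3
  coeff of dy ∧ dz: -3*x + 6*z
Step 2: Apply d again to each 2-form coefficient. The only possible 3-form in R^3 is dx ∧ dy ∧ dz, with coefficient
  ∂(coeff of dy∧dz)/∂x - ∂(coeff of dx∧dz)/∂y + ∂(coeff of dx∧dy)/∂z
  = ∂/∂x (-3*x + 6*z) - ∂/∂y (-y - 2*z - 3) + ∂/∂z (2*z).
Each of these terms simplifies to sums of mixed partials that cancel in pairs. The result is 0 (by equality of mixed partials for smooth functions — Schwarz / Clairaut).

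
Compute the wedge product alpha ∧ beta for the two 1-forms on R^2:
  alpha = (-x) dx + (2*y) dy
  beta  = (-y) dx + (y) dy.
alpha ∧ beta = (y*(-x + 2*y)) dx ∧ dy

Distribute the wedge, using dx_i ∧ dx_j = -dx_j ∧ dx_i and dx_i ∧ dx_i = 0. For each pair (i, j) with i < j, the coefficient of dx_i ∧ dx_j in alpha ∧ beta is (alpha_i * beta_j - alpha_j * beta_i). Collecting: alpha ∧ beta = (y*(-x + 2*y)) dx ∧ dy.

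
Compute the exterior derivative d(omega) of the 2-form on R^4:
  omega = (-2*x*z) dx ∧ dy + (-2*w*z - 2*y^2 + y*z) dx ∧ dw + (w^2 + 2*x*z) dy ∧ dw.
d(omega) = (-2*x) dx ∧ dy ∧ dz + (4*y + z) dx ∧ dy ∧ dw + (2*w - y) dx ∧ dz ∧ dw + (-2*x) dy ∧ dz ∧ dw

For a 2-form omega = sum_{i<j} g_{ij} dx_i ∧ dx_j, the exterior derivative is
  d(omega) = sum_{i<j} d(g_{ij}) ∧ dx_i ∧ dx_j = sum_{i<j, k} (∂g_{ij}/∂x_k) dx_k ∧ dx_i ∧ dx_j.
Expand each term, using dx_k ∧ dx_i ∧ dx_j = sgn(permutation) dx_{(a)} ∧ dx_{(b)} ∧ dx_{(c)} with (a < b < c) sorted:
  d(-2*x*z) includes (∂/∂z)(-2*x*z) dz = (-2*x) dz, which multiplied by dx ∧ dy gives (-2*x) dx ∧ dy ∧ dz
  d(-2*w*z - 2*y^2 + y*z) includes (∂/∂y)(-2*w*z - 2*y^2 + y*z) dy = (-4*y + z) dy, which multiplied by dx ∧ dw gives (4*y - z) dx ∧ dy ∧ dw
  d(-2*w*z - 2*y^2 + y*z) includes (∂/∂z)(-2*w*z - 2*y^2 + y*z) dz = (-2*w + y) dz, which multiplied by dx ∧ dw gives (2*w - y) dx ∧ dz ∧ dw
  d(w^2 + 2*x*z) includes (∂/∂x)(w^2 + 2*x*z) dx = (2*z) dx, which multiplied by dy ∧ dw gives (2*z) dx ∧ dy ∧ dw
  d(w^2 + 2*x*z) includes (∂/∂z)(w^2 + 2*x*z) dz = (2*x) dz, which multiplied by dy ∧ dw gives (-2*x) dy ∧ dz ∧ dw
Collecting like 3-forms: d(omega) = (-2*x) dx ∧ dy ∧ dz + (4*y + z) dx ∧ dy ∧ dw + (2*w - y) dx ∧ dz ∧ dw + (-2*x) dy ∧ dz ∧ dw.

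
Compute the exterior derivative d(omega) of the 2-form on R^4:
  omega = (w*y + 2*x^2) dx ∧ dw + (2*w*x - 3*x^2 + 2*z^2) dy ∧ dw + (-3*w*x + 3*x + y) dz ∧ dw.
d(omega) = (w - 6*x) dx ∧ dy ∧ dw + (1 - 4*z) dy ∧ dz ∧ dw + (3 - 3*w) dx ∧ dz ∧ dw

For a 2-form omega = sum_{i<j} g_{ij} dx_i ∧ dx_j, the exterior derivative is
  d(omega) = sum_{i<j} d(g_{ij}) ∧ dx_i ∧ dx_j = sum_{i<j, k} (∂g_{ij}/∂x_k) dx_k ∧ dx_i ∧ dx_j.
Expand each term, using dx_k ∧ dx_i ∧ dx_j = sgn(permutation) dx_{(a)} ∧ dx_{(b)} ∧ dx_{(c)} with (a < b < c) sorted:
  d(w*y + 2*x^2) includes (∂/∂y)(w*y + 2*x^2) dy = (w) dy, which multiplied by dx ∧ dw gives (-w) dx ∧ dy ∧ dw
  d(2*w*x - 3*x^2 + 2*z^2) includes (∂/∂x)(2*w*x - 3*x^2 + 2*z^2) dx = (2*w - 6*x) dx, which multiplied by dy ∧ dw gives (2*w - 6*x) dx ∧ dy ∧ dw
  d(2*w*x - 3*x^2 + 2*z^2) includes (∂/∂z)(2*w*x - 3*x^2 + 2*z^2) dz = (4*z) dz, which multiplied by dy ∧ dw gives (-4*z) dy ∧ dz ∧ dw
  d(-3*w*x + 3*x + y) includes (∂/∂x)(-3*w*x + 3*x + y) dx = (3 - 3*w) dx, which multiplied by dz ∧ dw gives (3 - 3*w) dx ∧ dz ∧ dw
  d(-3*w*x + 3*x + y) includes (∂/∂y)(-3*w*x + 3*x + y) dy = (1) dy, which multiplied by dz ∧ dw gives (1) dy ∧ dz ∧ dw
Collecting like 3-forms: d(omega) = (w - 6*x) dx ∧ dy ∧ dw + (1 - 4*z) dy ∧ dz ∧ dw + (3 - 3*w) dx ∧ dz ∧ dw.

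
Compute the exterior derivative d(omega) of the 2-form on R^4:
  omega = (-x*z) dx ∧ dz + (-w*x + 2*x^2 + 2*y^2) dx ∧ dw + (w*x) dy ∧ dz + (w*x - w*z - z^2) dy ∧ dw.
d(omega) = (w - 4*y) dx ∧ dy ∧ dw + (w) dx ∧ dy ∧ dz + (w + x + 2*z) dy ∧ dz ∧ dw

For a 2-form omega = sum_{i<j} g_{ij} dx_i ∧ dx_j, the exterior derivative is
  d(omega) = sum_{i<j} d(g_{ij}) ∧ dx_i ∧ dx_j = sum_{i<j, k} (∂g_{ij}/∂x_k) dx_k ∧ dx_i ∧ dx_j.
Expand each term, using dx_k ∧ dx_i ∧ dx_j = sgn(permutation) dx_{(a)} ∧ dx_{(b)} ∧ dx_{(c)} with (a < b < c) sorted:
  d(-w*x + 2*x^2 + 2*y^2) includes (∂/∂y)(-w*x + 2*x^2 + 2*y^2) dy = (4*y) dy, which multiplied by dx ∧ dw gives (-4*y) dx ∧ dy ∧ dw
  d(w*x) includes (∂/∂x)(w*x) dx = (w) dx, which multiplied by dy ∧ dz gives (w) dx ∧ dy ∧ dz
  d(w*x) includes (∂/∂w)(w*x) dw = (x) dw, which multiplied by dy ∧ dz gives (x) dy ∧ dz ∧ dw
  d(w*x - w*z - z^2) includes (∂/∂x)(w*x - w*z - z^2) dx = (w) dx, which multiplied by dy ∧ dw gives (w) dx ∧ dy ∧ dw
  d(w*x - w*z - z^2) includes (∂/∂z)(w*x - w*z - z^2) dz = (-w - 2*z) dz, which multiplied by dy ∧ dw gives (w + 2*z) dy ∧ dz ∧ dw
Collecting like 3-forms: d(omega) = (w - 4*y) dx ∧ dy ∧ dw + (w) dx ∧ dy ∧ dz + (w + x + 2*z) dy ∧ dz ∧ dw.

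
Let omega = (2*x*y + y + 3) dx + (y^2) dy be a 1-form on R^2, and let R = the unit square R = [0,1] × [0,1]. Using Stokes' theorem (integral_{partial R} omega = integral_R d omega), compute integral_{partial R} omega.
integral_(partial R) omega = -2

Stokes: integral_partial_R omega = integral_R d omega with d omega = (∂Q/∂x - ∂P/∂y) dx ∧ dy.
  ∂Q/∂x = 0
  ∂P/∂y = 2*x + 1
  integrand = ∂Q/∂x - ∂P/∂y = -2*x - 1.
Integrating over R: integral_0^1 integral_0^1 (-2*x - 1) dx dy = -2.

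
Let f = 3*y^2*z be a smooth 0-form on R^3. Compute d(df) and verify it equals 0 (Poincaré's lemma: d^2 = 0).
d(df) = 0

Step 1: df = sum_i (∂f/∂x_i) dx_i = (0) dx + (6*y*z) dy + (3*y^2) dz.
Step 2: Apply d again. Using the 1-form formula, the coefficient of dx ∧ dy in d(df) is ∂^2 f/∂x ∂y - ∂^2 f/∂y ∂x = (0) - (0) = 0 (equality of mixed partials for smooth f).
Similarly for dx ∧ dz and dy ∧ dz — all coefficients vanish. So d(df) = 0.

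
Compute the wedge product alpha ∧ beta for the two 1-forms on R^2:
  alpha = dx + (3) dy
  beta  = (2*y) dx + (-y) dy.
alpha ∧ beta = (-7*y) dx ∧ dy

Distribute the wedge, using dx_i ∧ dx_j = -dx_j ∧ dx_i and dx_i ∧ dx_i = 0. For each pair (i, j) with i < j, the coefficient of dx_i ∧ dx_j in alpha ∧ beta is (alpha_i * beta_j - alpha_j * beta_i). Collecting: alpha ∧ beta = (-7*y) dx ∧ dy.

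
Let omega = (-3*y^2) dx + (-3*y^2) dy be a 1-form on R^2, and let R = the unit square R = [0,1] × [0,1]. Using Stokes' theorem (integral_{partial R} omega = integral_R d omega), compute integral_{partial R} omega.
integral_(partial R) omega = 3

Stokes: integral_partial_R omega = integral_R d omega with d omega = (∂Q/∂x - ∂P/∂y) dx ∧ dy.
  ∂Q/∂x = 0
  ∂P/∂y = -6*y
  integrand = ∂Q/∂x - ∂P/∂y = 6*y.
Integrating over R: integral_0^1 integral_0^1 (6*y) dx dy = 3.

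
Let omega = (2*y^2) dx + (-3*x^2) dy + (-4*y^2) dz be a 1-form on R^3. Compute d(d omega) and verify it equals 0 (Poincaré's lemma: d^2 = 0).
d(d omega) = 0

Step 1: d omega = sum_{i<j} (∂f_j/∂x_i - ∂f_i/∂x_j) dx_i ∧ dx_j:
  coeff of dx ∧ dy: -6*x - 4*y
  coeff of dx ∧ dz: 0
  coeff of dy ∧ dz: -8*y
Step 2: Apply d again to each 2-form coefficient. The only possible 3-form in R^3 is dx ∧ dy ∧ dz, with coefficient
  ∂(coeff of dy∧dz)/∂x - ∂(coeff of dx∧dz)/∂y + ∂(coeff of dx∧dy)/∂z
  = ∂/∂x (-8*y) - ∂/∂y (0) + ∂/∂z (-6*x - 4*y).
Each of these terms simplifies to sums of mixed partials that cancel in pairs. The result is 0 (by equality of mixed partials for smooth functions — Schwarz / Clairaut).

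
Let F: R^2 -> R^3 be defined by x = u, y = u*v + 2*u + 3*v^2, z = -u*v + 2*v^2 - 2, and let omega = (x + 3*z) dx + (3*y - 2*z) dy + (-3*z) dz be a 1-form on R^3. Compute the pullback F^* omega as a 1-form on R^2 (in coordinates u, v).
F^* omega = (2*u*v^2 + 13*u*v + 13*u + 11*v^3 + 16*v^2 - 2*v + 2) du + (2*u^2*v + 6*u^2 + 53*u*v^2 + 36*u*v - 2*u + 6*v^3 + 48*v) dv

Using F^*(f dg) = (f ∘ F) d(g ∘ F), substitute each coordinate x_i by F_i(u, v) in f_i, and replace dx_i by d F_i = (∂F_i/∂u) du + (∂F_i/∂v) dv.
  For the x component: f_1(F) = -3*u*v + u + 6*v^2 - 6; d F_1 = (1) du + (0) dv
  For the y component: f_2(F) = 5*u*v + 6*u + 5*v^2 + 4; d F_2 = (v + 2) du + (u + 6*v) dv
  For the z component: f_3(F) = 3*u*v - 6*v^2 + 6; d F_3 = (-v) du + (-u + 4*v) dv
Combining and collecting du, dv coefficients:
  coeff of du: 2*u*v^2 + 13*u*v + 13*u + 11*v^3 + 16*v^2 - 2*v + 2
  coeff of dv: 2*u^2*v + 6*u^2 + 53*u*v^2 + 36*u*v - 2*u + 6*v^3 + 48*v
F^* omega = (2*u*v^2 + 13*u*v + 13*u + 11*v^3 + 16*v^2 - 2*v + 2) du + (2*u^2*v + 6*u^2 + 53*u*v^2 + 36*u*v - 2*u + 6*v^3 + 48*v) dv.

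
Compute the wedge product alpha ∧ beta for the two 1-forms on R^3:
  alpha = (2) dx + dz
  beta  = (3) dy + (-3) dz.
alpha ∧ beta = (6) dx ∧ dy + (-6) dx ∧ dz + (-3) dy ∧ dz

Distribute the wedge, using dx_i ∧ dx_j = -dx_j ∧ dx_i and dx_i ∧ dx_i = 0. For each pair (i, j) with i < j, the coefficient of dx_i ∧ dx_j in alpha ∧ beta is (alpha_i * beta_j - alpha_j * beta_i). Collecting: alpha ∧ beta = (6) dx ∧ dy + (-6) dx ∧ dz + (-3) dy ∧ dz.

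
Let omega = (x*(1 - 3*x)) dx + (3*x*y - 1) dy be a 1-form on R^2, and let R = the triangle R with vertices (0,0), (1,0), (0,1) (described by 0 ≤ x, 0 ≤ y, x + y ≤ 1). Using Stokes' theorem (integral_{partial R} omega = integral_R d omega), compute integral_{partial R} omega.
integral_(partial R) omega = 1/2

Stokes: integral_partial_R omega = integral_R d omega with d omega = (∂Q/∂x - ∂P/∂y) dx ∧ dy.
  ∂Q/∂x = 3*y
  ∂P/∂y = 0
  integrand = ∂Q/∂x - ∂P/∂y = 3*y.
Integrating over R: integral_0^1 integral_0^{1-x} (3*y) dy dx = 1/2.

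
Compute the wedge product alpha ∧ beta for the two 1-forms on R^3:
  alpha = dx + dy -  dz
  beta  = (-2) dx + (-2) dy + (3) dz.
alpha ∧ beta = (1) dx ∧ dz + (1) dy ∧ dz

Distribute the wedge, using dx_i ∧ dx_j = -dx_j ∧ dx_i and dx_i ∧ dx_i = 0. For each pair (i, j) with i < j, the coefficient of dx_i ∧ dx_j in alpha ∧ beta is (alpha_i * beta_j - alpha_j * beta_i). Collecting: alpha ∧ beta = (1) dx ∧ dz + (1) dy ∧ dz.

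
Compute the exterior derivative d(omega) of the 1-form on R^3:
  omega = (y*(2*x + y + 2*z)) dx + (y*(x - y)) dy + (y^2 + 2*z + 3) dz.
d(omega) = (-2*x - y - 2*z) dx ∧ dy + (-2*y) dx ∧ dz + (2*y) dy ∧ dz

For a 1-form omega = sum_i f_i dx_i, the exterior derivative is
  d(omega) = sum_{i < j} (∂f_j/∂x_i - ∂f_i/∂x_j) dx_i ∧ dx_j.
  coefficient of dx ∧ dy: ∂f_2/∂x - ∂f_1/∂y = ∂(y*(x - y))/∂x - ∂(y*(2*x + y + 2*z))/∂y = -2*x - y - 2*z
  coefficient of dx ∧ dz: ∂f_3/∂x - ∂f_1/∂z = ∂(y^2 + 2*z + 3)/∂x - ∂(y*(2*x + y + 2*z))/∂z = -2*y
  coefficient of dy ∧ dz: ∂f_3/∂y - ∂f_2/∂z = ∂(y^2 + 2*z + 3)/∂y - ∂(y*(x - y))/∂z = 2*y
Assembling: d(omega) = (-2*x - y - 2*z) dx ∧ dy + (-2*y) dx ∧ dz + (2*y) dy ∧ dz.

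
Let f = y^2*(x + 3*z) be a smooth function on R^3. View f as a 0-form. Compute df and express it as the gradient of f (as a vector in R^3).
df = (y^2) dx + (2*y*(x + 3*z)) dy + (3*y^2) dz; grad f = (y^2, 2*y*(x + 3*z), 3*y^2)

For a 0-form f, d f = (∂f/∂x) dx + (∂f/∂y) dy + (∂f/∂z) dz. The components of the vector representation are exactly the entries of grad f in Cartesian coordinates:
  ∂f/∂x = y^2
  ∂f/∂y = 2*y*(x + 3*z)
  ∂f/∂z = 3*y^2.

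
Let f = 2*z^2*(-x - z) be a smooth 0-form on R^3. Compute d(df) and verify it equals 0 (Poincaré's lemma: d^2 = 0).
d(df) = 0

Step 1: df = sum_i (∂f/∂x_i) dx_i = (-2*z^2) dx + (0) dy + (2*z*(-2*x - 3*z)) dz.
Step 2: Apply d again. Using the 1-form formula, the coefficient of dx ∧ dy in d(df) is ∂^2 f/∂x ∂y - ∂^2 f/∂y ∂x = (0) - (0) = 0 (equality of mixed partials for smooth f).
Similarly for dx ∧ dz and dy ∧ dz — all coefficients vanish. So d(df) = 0.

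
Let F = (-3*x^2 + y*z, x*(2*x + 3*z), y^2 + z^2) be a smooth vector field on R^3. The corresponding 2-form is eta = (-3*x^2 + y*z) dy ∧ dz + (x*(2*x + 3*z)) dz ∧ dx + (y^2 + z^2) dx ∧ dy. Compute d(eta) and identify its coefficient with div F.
d(eta) = (-6*x + 2*z) dx ∧ dy ∧ dz; div F = -6*x + 2*z

For a 2-form in R^3 of the form above, applying d gives a 3-form with coefficient ∂P/∂x + ∂Q/∂y + ∂R/∂z:
  ∂P/∂x = -6*x
  ∂Q/∂y = 0
  ∂R/∂z = 2*z
Sum = -6*x + 2*z, which is exactly div F.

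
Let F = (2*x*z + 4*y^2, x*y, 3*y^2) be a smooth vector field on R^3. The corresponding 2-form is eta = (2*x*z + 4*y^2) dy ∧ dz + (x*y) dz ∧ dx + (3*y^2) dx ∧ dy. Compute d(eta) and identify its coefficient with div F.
d(eta) = (x + 2*z) dx ∧ dy ∧ dz; div F = x + 2*z

For a 2-form in R^3 of the form above, applying d gives a 3-form with coefficient ∂P/∂x + ∂Q/∂y + ∂R/∂z:
  ∂P/∂x = 2*z
  ∂Q/∂y = x
  ∂R/∂z = 0
Sum = x + 2*z, which is exactly div F.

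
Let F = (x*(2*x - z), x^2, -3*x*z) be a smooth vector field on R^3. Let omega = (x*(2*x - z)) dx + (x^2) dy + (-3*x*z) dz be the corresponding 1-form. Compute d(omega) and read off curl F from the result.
d(omega) = (0) dy ∧ dz + (-x + 3*z) dz ∧ dx + (2*x) dx ∧ dy; curl F = (0, -x + 3*z, 2*x)

d omega = sum_{i<j} (∂f_j/∂x_i - ∂f_i/∂x_j) dx_i ∧ dx_j. Under the identification (dy ∧ dz, dz ∧ dx, dx ∧ dy) ↔ (e_x, e_y, e_z), the coefficients are exactly the components of curl F. Compute:
  ∂R/∂y - ∂Q/∂z = (0) - (0) = 0
  ∂P/∂z - ∂R/∂x = (-x) - (-3*z) = -x + 3*z
  ∂Q/∂x - ∂P/∂y = (2*x) - (0) = 2*x.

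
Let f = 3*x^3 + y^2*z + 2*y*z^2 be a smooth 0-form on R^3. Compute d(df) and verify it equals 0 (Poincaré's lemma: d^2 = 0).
d(df) = 0

Step 1: df = sum_i (∂f/∂x_i) dx_i = (9*x^2) dx + (2*z*(y + z)) dy + (y*(y + 4*z)) dz.
Step 2: Apply d again. Using the 1-form formula, the coefficient of dx ∧ dy in d(df) is ∂^2 f/∂x ∂y - ∂^2 f/∂y ∂x = (0) - (0) = 0 (equality of mixed partials for smooth f).
Similarly for dx ∧ dz and dy ∧ dz — all coefficients vanish. So d(df) = 0.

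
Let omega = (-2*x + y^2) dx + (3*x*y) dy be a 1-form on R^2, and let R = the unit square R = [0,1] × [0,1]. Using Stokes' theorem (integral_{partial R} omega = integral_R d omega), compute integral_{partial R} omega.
integral_(partial R) omega = 1/2

Stokes: integral_partial_R omega = integral_R d omega with d omega = (∂Q/∂x - ∂P/∂y) dx ∧ dy.
  ∂Q/∂x = 3*y
  ∂P/∂y = 2*y
  integrand = ∂Q/∂x - ∂P/∂y = y.
Integrating over R: integral_0^1 integral_0^1 (y) dx dy = 1/2.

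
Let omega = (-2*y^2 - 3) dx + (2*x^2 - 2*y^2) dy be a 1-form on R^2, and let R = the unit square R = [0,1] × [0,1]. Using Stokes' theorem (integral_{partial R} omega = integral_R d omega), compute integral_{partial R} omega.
integral_(partial R) omega = 4

Stokes: integral_partial_R omega = integral_R d omega with d omega = (∂Q/∂x - ∂P/∂y) dx ∧ dy.
  ∂Q/∂x = 4*x
  ∂P/∂y = -4*y
  integrand = ∂Q/∂x - ∂P/∂y = 4*x + 4*y.
Integrating over R: integral_0^1 integral_0^1 (4*x + 4*y) dx dy = 4.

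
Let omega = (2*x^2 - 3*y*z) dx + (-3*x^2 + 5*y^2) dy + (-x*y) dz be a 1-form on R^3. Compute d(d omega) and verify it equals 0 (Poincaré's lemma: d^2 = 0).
d(d omega) = 0

Step 1: d omega = sum_{i<j} (∂f_j/∂x_i - ∂f_i/∂x_j) dx_i ∧ dx_j:
  coeff of dx ∧ dy: -6*x + 3*z
  coeff of dx ∧ dz: 2*y
  coeff of dy ∧ dz: -x
Step 2: Apply d again to each 2-form coefficient. The only possible 3-form in R^3 is dx ∧ dy ∧ dz, with coefficient
  ∂(coeff of dy∧dz)/∂x - ∂(coeff of dx∧dz)/∂y + ∂(coeff of dx∧dy)/∂z
  = ∂/∂x (-x) - ∂/∂y (2*y) + ∂/∂z (-6*x + 3*z).
Each of these terms simplifies to sums of mixed partials that cancel in pairs. The result is 0 (by equality of mixed partials for smooth functions — Schwarz / Clairaut).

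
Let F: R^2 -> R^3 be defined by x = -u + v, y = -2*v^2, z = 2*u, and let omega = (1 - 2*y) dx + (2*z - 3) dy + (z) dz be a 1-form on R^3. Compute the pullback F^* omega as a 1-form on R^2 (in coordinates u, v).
F^* omega = (4*u - 4*v^2 - 1) du + (-16*u*v + 4*v^2 + 12*v + 1) dv

Using F^*(f dg) = (f ∘ F) d(g ∘ F), substitute each coordinate x_i by F_i(u, v) in f_i, and replace dx_i by d F_i = (∂F_i/∂u) du + (∂F_i/∂v) dv.
  For the x component: f_1(F) = 4*v^2 + 1; d F_1 = (-1) du + (1) dv
  For the y component: f_2(F) = 4*u - 3; d F_2 = (0) du + (-4*v) dv
  For the z component: f_3(F) = 2*u; d F_3 = (2) du + (0) dv
Combining and collecting du, dv coefficients:
  coeff of du: 4*u - 4*v^2 - 1
  coeff of dv: -16*u*v + 4*v^2 + 12*v + 1
F^* omega = (4*u - 4*v^2 - 1) du + (-16*u*v + 4*v^2 + 12*v + 1) dv.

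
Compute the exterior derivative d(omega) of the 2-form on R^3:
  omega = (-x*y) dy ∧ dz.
d(omega) = (-y) dx ∧ dy ∧ dz

For a 2-form omega = sum_{i<j} g_{ij} dx_i ∧ dx_j, the exterior derivative is
  d(omega) = sum_{i<j} d(g_{ij}) ∧ dx_i ∧ dx_j = sum_{i<j, k} (∂g_{ij}/∂x_k) dx_k ∧ dx_i ∧ dx_j.
Expand each term, using dx_k ∧ dx_i ∧ dx_j = sgn(permutation) dx_{(a)} ∧ dx_{(b)} ∧ dx_{(c)} with (a < b < c) sorted:
  d(-x*y) includes (∂/∂x)(-x*y) dx = (-y) dx, which multiplied by dy ∧ dz gives (-y) dx ∧ dy ∧ dz
Collecting like 3-forms: d(omega) = (-y) dx ∧ dy ∧ dz.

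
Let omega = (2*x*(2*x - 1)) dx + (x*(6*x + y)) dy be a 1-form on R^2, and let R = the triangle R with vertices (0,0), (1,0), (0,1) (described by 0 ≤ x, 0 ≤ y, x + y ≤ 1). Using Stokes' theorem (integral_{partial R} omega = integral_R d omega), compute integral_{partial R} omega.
integral_(partial R) omega = 13/6

Stokes: integral_partial_R omega = integral_R d omega with d omega = (∂Q/∂x - ∂P/∂y) dx ∧ dy.
  ∂Q/∂x = 12*x + y
  ∂P/∂y = 0
  integrand = ∂Q/∂x - ∂P/∂y = 12*x + y.
Integrating over R: integral_0^1 integral_0^{1-x} (12*x + y) dy dx = 13/6.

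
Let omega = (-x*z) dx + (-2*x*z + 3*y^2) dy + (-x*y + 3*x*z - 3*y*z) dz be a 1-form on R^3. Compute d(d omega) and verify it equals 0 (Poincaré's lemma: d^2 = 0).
d(d omega) = 0

Step 1: d omega = sum_{i<j} (∂f_j/∂x_i - ∂f_i/∂x_j) dx_i ∧ dx_j:
  coeff of dx ∧ dy: -2*z
  coeff of dx ∧ dz: x - y + 3*z
  coeff of dy ∧ dz: x - 3*z
Step 2: Apply d again to each 2-form coefficient. The only possible 3-form in R^3 is dx ∧ dy ∧ dz, with coefficient
  ∂(coeff of dy∧dz)/∂x - ∂(coeff of dx∧dz)/∂y + ∂(coeff of dx∧dy)/∂z
  = ∂/∂x (x - 3*z) - ∂/∂y (x - y + 3*z) + ∂/∂z (-2*z).
Each of these terms simplifies to sums of mixed partials that cancel in pairs. The result is 0 (by equality of mixed partials for smooth functions — Schwarz / Clairaut).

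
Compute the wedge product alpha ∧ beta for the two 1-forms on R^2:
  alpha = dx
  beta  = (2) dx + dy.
alpha ∧ beta = (1) dx ∧ dy

Distribute the wedge, using dx_i ∧ dx_j = -dx_j ∧ dx_i and dx_i ∧ dx_i = 0. For each pair (i, j) with i < j, the coefficient of dx_i ∧ dx_j in alpha ∧ beta is (alpha_i * beta_j - alpha_j * beta_i). Collecting: alpha ∧ beta = (1) dx ∧ dy.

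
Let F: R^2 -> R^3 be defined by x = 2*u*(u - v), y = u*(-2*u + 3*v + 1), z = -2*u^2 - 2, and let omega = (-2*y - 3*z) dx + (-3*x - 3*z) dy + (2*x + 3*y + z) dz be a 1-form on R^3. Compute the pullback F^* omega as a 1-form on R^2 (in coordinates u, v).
F^* omega = (56*u^3 - 88*u^2*v - 20*u^2 + 30*u*v^2 + 10*u*v + 8*u + 6*v + 6) du + (2*u*(-10*u^2 + 15*u*v + 2*u + 3)) dv

Using F^*(f dg) = (f ∘ F) d(g ∘ F), substitute each coordinate x_i by F_i(u, v) in f_i, and replace dx_i by d F_i = (∂F_i/∂u) du + (∂F_i/∂v) dv.
  For the x component: f_1(F) = 10*u^2 - 6*u*v - 2*u + 6; d F_1 = (4*u - 2*v) du + (-2*u) dv
  For the y component: f_2(F) = 6*u*v + 6; d F_2 = (-4*u + 3*v + 1) du + (3*u) dv
  For the z component: f_3(F) = -4*u^2 + 5*u*v + 3*u - 2; d F_3 = (-4*u) du + (0) dv
Combining and collecting du, dv coefficients:
  coeff of du: 56*u^3 - 88*u^2*v - 20*u^2 + 30*u*v^2 + 10*u*v + 8*u + 6*v + 6
  coeff of dv: 2*u*(-10*u^2 + 15*u*v + 2*u + 3)
F^* omega = (56*u^3 - 88*u^2*v - 20*u^2 + 30*u*v^2 + 10*u*v + 8*u + 6*v + 6) du + (2*u*(-10*u^2 + 15*u*v + 2*u + 3)) dv.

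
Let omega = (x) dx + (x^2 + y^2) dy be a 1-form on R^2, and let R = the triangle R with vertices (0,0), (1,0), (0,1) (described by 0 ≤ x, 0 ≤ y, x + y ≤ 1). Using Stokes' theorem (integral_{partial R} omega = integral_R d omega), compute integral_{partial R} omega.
integral_(partial R) omega = 1/3

Stokes: integral_partial_R omega = integral_R d omega with d omega = (∂Q/∂x - ∂P/∂y) dx ∧ dy.
  ∂Q/∂x = 2*x
  ∂P/∂y = 0
  integrand = ∂Q/∂x - ∂P/∂y = 2*x.
Integrating over R: integral_0^1 integral_0^{1-x} (2*x) dy dx = 1/3.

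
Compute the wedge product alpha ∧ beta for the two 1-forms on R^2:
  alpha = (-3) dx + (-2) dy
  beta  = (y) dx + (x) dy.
alpha ∧ beta = (-3*x + 2*y) dx ∧ dy

Distribute the wedge, using dx_i ∧ dx_j = -dx_j ∧ dx_i and dx_i ∧ dx_i = 0. For each pair (i, j) with i < j, the coefficient of dx_i ∧ dx_j in alpha ∧ beta is (alpha_i * beta_j - alpha_j * beta_i). Collecting: alpha ∧ beta = (-3*x + 2*y) dx ∧ dy.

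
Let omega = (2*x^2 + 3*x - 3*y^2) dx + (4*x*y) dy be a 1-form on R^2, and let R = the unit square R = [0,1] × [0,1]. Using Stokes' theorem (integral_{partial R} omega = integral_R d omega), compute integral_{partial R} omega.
integral_(partial R) omega = 5

Stokes: integral_partial_R omega = integral_R d omega with d omega = (∂Q/∂x - ∂P/∂y) dx ∧ dy.
  ∂Q/∂x = 4*y
  ∂P/∂y = -6*y
  integrand = ∂Q/∂x - ∂P/∂y = 10*y.
Integrating over R: integral_0^1 integral_0^1 (10*y) dx dy = 5.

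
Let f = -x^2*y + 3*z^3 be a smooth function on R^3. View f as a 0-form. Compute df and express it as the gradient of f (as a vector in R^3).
df = (-2*x*y) dx + (-x^2) dy + (9*z^2) dz; grad f = (-2*x*y, -x^2, 9*z^2)

For a 0-form f, d f = (∂f/∂x) dx + (∂f/∂y) dy + (∂f/∂z) dz. The components of the vector representation are exactly the entries of grad f in Cartesian coordinates:
  ∂f/∂x = -2*x*y
  ∂f/∂y = -x^2
  ∂f/∂z = 9*z^2.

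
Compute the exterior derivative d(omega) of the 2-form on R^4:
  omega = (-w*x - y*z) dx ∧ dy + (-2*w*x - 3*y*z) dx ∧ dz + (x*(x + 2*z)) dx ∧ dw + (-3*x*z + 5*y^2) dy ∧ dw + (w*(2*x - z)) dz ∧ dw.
d(omega) = (-y + 3*z) dx ∧ dy ∧ dz + (-x - 3*z) dx ∧ dy ∧ dw + (2*w - 4*x) dx ∧ dz ∧ dw + (3*x) dy ∧ dz ∧ dw

For a 2-form omega = sum_{i<j} g_{ij} dx_i ∧ dx_j, the exterior derivative is
  d(omega) = sum_{i<j} d(g_{ij}) ∧ dx_i ∧ dx_j = sum_{i<j, k} (∂g_{ij}/∂x_k) dx_k ∧ dx_i ∧ dx_j.
Expand each term, using dx_k ∧ dx_i ∧ dx_j = sgn(permutation) dx_{(a)} ∧ dx_{(b)} ∧ dx_{(c)} with (a < b < c) sorted:
  d(-w*x - y*z) includes (∂/∂z)(-w*x - y*z) dz = (-y) dz, which multiplied by dx ∧ dy gives (-y) dx ∧ dy ∧ dz
  d(-w*x - y*z) includes (∂/∂w)(-w*x - y*z) dw = (-x) dw, which multiplied by dx ∧ dy gives (-x) dx ∧ dy ∧ dw
  d(-2*w*x - 3*y*z) includes (∂/∂y)(-2*w*x - 3*y*z) dy = (-3*z) dy, which multiplied by dx ∧ dz gives (3*z) dx ∧ dy ∧ dz
  d(-2*w*x - 3*y*z) includes (∂/∂w)(-2*w*x - 3*y*z) dw = (-2*x) dw, which multiplied by dx ∧ dz gives (-2*x) dx ∧ dz ∧ dw
  d(x*(x + 2*z)) includes (∂/∂z)(x*(x + 2*z)) dz = (2*x) dz, which multiplied by dx ∧ dw gives (-2*x) dx ∧ dz ∧ dw
  d(-3*x*z + 5*y^2) includes (∂/∂x)(-3*x*z + 5*y^2) dx = (-3*z) dx, which multiplied by dy ∧ dw gives (-3*z) dx ∧ dy ∧ dw
  d(-3*x*z + 5*y^2) includes (∂/∂z)(-3*x*z + 5*y^2) dz = (-3*x) dz, which multiplied by dy ∧ dw gives (3*x) dy ∧ dz ∧ dw
  d(w*(2*x - z)) includes (∂/∂x)(w*(2*x - z)) dx = (2*w) dx, which multiplied by dz ∧ dw gives (2*w) dx ∧ dz ∧ dw
Collecting like 3-forms: d(omega) = (-y + 3*z) dx ∧ dy ∧ dz + (-x - 3*z) dx ∧ dy ∧ dw + (2*w - 4*x) dx ∧ dz ∧ dw + (3*x) dy ∧ dz ∧ dw.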